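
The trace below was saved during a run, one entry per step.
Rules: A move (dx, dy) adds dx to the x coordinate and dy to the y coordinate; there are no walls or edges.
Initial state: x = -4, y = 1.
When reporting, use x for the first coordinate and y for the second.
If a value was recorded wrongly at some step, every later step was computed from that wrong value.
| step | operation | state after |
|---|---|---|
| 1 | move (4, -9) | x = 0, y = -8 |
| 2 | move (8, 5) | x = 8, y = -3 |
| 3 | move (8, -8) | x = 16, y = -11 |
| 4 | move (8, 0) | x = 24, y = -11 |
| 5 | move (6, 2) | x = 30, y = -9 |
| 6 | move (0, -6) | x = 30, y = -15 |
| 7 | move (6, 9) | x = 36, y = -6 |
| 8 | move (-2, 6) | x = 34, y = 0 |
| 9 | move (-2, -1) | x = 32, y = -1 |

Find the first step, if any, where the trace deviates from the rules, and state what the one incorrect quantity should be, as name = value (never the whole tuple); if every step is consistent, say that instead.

Recomputing the run from the initial state:
step 1: x = 0, y = -8
step 2: x = 8, y = -3
step 3: x = 16, y = -11
step 4: x = 24, y = -11
step 5: x = 30, y = -9
step 6: x = 30, y = -15
step 7: x = 36, y = -6
step 8: x = 34, y = 0
step 9: x = 32, y = -1
This matches the trace at every step.

no error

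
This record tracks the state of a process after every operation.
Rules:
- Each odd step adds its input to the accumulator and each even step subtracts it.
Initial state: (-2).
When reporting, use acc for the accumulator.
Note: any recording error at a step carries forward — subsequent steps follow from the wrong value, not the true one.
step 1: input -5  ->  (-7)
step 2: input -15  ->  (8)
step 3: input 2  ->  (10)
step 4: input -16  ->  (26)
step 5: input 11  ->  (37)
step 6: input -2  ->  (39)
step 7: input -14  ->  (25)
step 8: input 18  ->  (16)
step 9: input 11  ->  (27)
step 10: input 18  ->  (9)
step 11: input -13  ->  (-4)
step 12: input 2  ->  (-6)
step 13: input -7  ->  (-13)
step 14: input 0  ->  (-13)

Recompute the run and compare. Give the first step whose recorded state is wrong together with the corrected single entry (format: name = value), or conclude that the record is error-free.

1. acc = -2 + -5 = -7 (checks out)
2. acc = -7 - -15 = 8 (same as recorded)
3. acc = 8 + 2 = 10 (confirmed correct)
4. acc = 10 - -16 = 26 (checks out)
5. acc = 26 + 11 = 37 (matches)
6. acc = 37 - -2 = 39 (consistent with the record)
7. acc = 39 + -14 = 25 (exactly as logged)
8. acc = 25 - 18 = 7 (the record has a different value)
First incorrect step: 8; the correct value is acc = 7.

step 8, acc = 7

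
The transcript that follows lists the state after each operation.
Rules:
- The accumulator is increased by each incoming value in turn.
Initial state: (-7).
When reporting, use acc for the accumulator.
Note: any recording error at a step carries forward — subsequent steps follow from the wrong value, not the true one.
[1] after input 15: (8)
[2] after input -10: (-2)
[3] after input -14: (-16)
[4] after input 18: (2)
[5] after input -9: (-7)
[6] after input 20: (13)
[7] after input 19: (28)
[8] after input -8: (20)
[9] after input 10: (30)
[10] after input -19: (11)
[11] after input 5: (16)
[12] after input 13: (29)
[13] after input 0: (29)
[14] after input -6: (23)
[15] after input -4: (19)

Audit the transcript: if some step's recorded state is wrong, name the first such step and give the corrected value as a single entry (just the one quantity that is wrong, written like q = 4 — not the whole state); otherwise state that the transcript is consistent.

Recomputing the run from the initial state:
step 1: acc = 8
step 2: acc = -2
step 3: acc = -16
step 4: acc = 2
step 5: acc = -7
step 6: acc = 13
step 7: acc = 32
step 8: acc = 24
step 9: acc = 34
step 10: acc = 15
step 11: acc = 20
step 12: acc = 33
step 13: acc = 33
step 14: acc = 27
step 15: acc = 23
The first disagreement with the transcript is at step 7, where the value should be acc = 32.

step 7, acc = 32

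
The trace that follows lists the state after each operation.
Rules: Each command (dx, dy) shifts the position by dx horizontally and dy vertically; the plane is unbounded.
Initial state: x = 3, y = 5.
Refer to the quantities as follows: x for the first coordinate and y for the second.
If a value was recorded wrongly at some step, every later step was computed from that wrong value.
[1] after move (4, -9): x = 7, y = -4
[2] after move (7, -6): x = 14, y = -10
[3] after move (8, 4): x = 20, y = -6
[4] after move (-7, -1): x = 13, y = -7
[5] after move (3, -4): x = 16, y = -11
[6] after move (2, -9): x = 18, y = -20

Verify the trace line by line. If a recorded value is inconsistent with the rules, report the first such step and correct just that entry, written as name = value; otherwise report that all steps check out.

step 3, x = 22

step 1: x = 3 + (4) = 7, y = 5 + (-9) = -4 -> consistent with the trace
step 2: x = 7 + (7) = 14, y = -4 + (-6) = -10 -> verified
step 3: x = 14 + (8) = 22, y = -10 + (4) = -6 -> first mismatch against the trace
The earliest wrong entry is at step 3: it should read x = 22.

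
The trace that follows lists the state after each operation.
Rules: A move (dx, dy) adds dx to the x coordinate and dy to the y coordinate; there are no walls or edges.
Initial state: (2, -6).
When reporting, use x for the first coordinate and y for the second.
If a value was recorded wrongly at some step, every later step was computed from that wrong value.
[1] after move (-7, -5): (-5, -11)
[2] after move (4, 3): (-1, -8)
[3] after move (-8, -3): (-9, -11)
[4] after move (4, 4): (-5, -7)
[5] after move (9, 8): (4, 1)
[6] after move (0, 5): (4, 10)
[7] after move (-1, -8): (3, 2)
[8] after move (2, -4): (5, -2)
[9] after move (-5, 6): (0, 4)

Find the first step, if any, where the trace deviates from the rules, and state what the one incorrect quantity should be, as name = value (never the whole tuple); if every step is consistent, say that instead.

Recomputing the run from the initial state:
step 1: x = -5, y = -11
step 2: x = -1, y = -8
step 3: x = -9, y = -11
step 4: x = -5, y = -7
step 5: x = 4, y = 1
step 6: x = 4, y = 6
step 7: x = 3, y = -2
step 8: x = 5, y = -6
step 9: x = 0, y = 0
The first disagreement with the trace is at step 6, where the value should be y = 6.

step 6, y = 6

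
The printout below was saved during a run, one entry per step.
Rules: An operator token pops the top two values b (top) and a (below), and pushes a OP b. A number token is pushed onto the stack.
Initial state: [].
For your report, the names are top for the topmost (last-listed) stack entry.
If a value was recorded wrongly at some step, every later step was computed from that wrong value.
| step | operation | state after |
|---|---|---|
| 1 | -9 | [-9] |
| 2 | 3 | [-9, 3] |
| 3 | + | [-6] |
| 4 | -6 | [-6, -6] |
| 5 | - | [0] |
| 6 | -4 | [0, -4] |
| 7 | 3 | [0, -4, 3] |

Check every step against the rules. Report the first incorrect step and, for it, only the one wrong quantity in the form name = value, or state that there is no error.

Recomputing the run from the initial state:
step 1: [-9]
step 2: [-9, 3]
step 3: [-6]
step 4: [-6, -6]
step 5: [0]
step 6: [0, -4]
step 7: [0, -4, 3]
This matches the printout at every step.

no error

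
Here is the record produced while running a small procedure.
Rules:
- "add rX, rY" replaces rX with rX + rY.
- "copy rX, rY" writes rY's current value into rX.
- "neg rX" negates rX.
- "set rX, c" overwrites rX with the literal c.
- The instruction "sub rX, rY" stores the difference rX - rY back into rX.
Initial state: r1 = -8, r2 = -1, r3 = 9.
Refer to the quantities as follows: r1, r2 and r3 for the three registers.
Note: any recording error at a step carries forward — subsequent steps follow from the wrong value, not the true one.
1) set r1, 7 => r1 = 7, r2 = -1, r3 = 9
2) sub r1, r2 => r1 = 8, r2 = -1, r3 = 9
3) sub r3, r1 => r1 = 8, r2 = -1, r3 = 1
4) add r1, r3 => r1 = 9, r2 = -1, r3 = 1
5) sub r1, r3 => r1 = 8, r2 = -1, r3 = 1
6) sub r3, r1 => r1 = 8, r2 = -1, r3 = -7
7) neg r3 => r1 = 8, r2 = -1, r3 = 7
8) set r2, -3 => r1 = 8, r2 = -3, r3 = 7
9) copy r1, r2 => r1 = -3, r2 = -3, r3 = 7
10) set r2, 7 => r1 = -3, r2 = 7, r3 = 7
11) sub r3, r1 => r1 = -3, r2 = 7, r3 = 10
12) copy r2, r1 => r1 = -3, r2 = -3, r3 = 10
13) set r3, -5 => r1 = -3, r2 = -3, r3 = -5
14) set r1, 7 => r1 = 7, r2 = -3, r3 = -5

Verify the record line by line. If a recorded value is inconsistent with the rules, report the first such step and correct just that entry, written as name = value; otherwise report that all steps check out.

no error

Recomputing the run from the initial state:
step 1: r1 = 7, r2 = -1, r3 = 9
step 2: r1 = 8, r2 = -1, r3 = 9
step 3: r1 = 8, r2 = -1, r3 = 1
step 4: r1 = 9, r2 = -1, r3 = 1
step 5: r1 = 8, r2 = -1, r3 = 1
step 6: r1 = 8, r2 = -1, r3 = -7
step 7: r1 = 8, r2 = -1, r3 = 7
step 8: r1 = 8, r2 = -3, r3 = 7
step 9: r1 = -3, r2 = -3, r3 = 7
step 10: r1 = -3, r2 = 7, r3 = 7
step 11: r1 = -3, r2 = 7, r3 = 10
step 12: r1 = -3, r2 = -3, r3 = 10
step 13: r1 = -3, r2 = -3, r3 = -5
step 14: r1 = 7, r2 = -3, r3 = -5
This matches the record at every step.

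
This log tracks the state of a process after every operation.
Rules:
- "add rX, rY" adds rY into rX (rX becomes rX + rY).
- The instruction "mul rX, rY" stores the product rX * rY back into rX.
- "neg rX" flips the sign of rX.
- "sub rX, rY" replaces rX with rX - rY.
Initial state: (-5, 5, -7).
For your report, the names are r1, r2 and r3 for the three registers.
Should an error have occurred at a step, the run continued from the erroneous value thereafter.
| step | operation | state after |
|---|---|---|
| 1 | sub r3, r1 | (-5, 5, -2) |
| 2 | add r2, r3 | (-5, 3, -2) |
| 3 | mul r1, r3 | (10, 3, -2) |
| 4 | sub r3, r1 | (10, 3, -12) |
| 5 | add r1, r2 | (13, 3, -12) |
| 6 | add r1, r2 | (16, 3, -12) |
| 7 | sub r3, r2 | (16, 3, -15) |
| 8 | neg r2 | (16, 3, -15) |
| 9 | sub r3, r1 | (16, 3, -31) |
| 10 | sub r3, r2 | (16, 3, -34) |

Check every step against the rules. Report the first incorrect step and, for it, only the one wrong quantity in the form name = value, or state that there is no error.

Recomputing the run from the initial state:
step 1: r1 = -5, r2 = 5, r3 = -2
step 2: r1 = -5, r2 = 3, r3 = -2
step 3: r1 = 10, r2 = 3, r3 = -2
step 4: r1 = 10, r2 = 3, r3 = -12
step 5: r1 = 13, r2 = 3, r3 = -12
step 6: r1 = 16, r2 = 3, r3 = -12
step 7: r1 = 16, r2 = 3, r3 = -15
step 8: r1 = 16, r2 = -3, r3 = -15
step 9: r1 = 16, r2 = -3, r3 = -31
step 10: r1 = 16, r2 = -3, r3 = -28
The first disagreement with the log is at step 8, where the value should be r2 = -3.

step 8, r2 = -3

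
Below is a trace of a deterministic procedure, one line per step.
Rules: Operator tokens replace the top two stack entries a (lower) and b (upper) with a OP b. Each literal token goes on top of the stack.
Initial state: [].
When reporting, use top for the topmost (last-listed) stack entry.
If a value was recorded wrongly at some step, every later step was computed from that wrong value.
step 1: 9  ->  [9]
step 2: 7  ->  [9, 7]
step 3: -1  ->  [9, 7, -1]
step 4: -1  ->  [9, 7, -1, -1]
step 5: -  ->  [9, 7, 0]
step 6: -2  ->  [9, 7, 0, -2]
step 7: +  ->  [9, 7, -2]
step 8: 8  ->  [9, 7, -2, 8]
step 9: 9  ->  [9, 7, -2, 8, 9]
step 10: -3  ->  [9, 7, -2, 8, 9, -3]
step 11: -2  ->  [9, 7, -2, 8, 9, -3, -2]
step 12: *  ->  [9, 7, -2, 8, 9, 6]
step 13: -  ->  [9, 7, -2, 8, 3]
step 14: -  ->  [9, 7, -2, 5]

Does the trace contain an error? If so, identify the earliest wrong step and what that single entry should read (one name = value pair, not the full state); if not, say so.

no error

1. push 9: top = 9 (same as recorded)
2. push 7: top = 7 (matches)
3. push -1: top = -1 (verified)
4. push -1: top = -1 (same as recorded)
5. -1 - -1 = 0 (agrees with the trace)
6. push -2: top = -2 (verified)
7. 0 + -2 = -2 (consistent with the trace)
8. push 8: top = 8 (checks out)
9. push 9: top = 9 (verified)
10. push -3: top = -3 (consistent with the trace)
11. push -2: top = -2 (verified)
12. -3 * -2 = 6 (exactly as logged)
13. 9 - 6 = 3 (verified)
14. 8 - 3 = 5 (matches)
The whole run recomputes cleanly — no discrepancies.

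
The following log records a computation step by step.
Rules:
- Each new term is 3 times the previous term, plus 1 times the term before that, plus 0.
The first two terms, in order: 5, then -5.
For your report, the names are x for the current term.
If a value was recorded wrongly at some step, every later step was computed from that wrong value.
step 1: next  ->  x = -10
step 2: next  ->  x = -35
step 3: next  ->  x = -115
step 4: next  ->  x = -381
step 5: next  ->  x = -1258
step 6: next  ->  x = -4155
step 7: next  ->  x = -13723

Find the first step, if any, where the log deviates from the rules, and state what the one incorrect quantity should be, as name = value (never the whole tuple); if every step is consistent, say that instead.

1. x = 3*(-5) + (1)*(5) + (0) = -10 (consistent with the log)
2. x = 3*(-10) + (1)*(-5) + (0) = -35 (in agreement)
3. x = 3*(-35) + (1)*(-10) + (0) = -115 (exactly as logged)
4. x = 3*(-115) + (1)*(-35) + (0) = -380 (the log has a different value)
That makes step 4 the first incorrect line — x = -380 is what it should show.

step 4, x = -380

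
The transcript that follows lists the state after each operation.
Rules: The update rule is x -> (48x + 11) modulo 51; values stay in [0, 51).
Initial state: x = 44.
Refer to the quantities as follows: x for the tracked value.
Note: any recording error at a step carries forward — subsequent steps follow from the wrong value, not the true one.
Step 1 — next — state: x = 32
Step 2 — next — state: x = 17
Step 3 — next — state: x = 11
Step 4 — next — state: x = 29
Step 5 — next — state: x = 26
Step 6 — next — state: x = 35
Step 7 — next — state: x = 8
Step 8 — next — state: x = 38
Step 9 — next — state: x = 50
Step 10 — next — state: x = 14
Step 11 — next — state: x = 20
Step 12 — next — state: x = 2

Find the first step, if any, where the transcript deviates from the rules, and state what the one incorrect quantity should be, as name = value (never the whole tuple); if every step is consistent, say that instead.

1. x = (48*44 + 11) mod 51 = 32 (agrees with the transcript)
2. x = (48*32 + 11) mod 51 = 17 (exactly as logged)
3. x = (48*17 + 11) mod 51 = 11 (no discrepancy)
4. x = (48*11 + 11) mod 51 = 29 (consistent with the transcript)
5. x = (48*29 + 11) mod 51 = 26 (confirmed correct)
6. x = (48*26 + 11) mod 51 = 35 (verified)
7. x = (48*35 + 11) mod 51 = 8 (no discrepancy)
8. x = (48*8 + 11) mod 51 = 38 (no discrepancy)
9. x = (48*38 + 11) mod 51 = 50 (no discrepancy)
10. x = (48*50 + 11) mod 51 = 14 (confirmed correct)
11. x = (48*14 + 11) mod 51 = 20 (confirmed correct)
12. x = (48*20 + 11) mod 51 = 2 (checks out)
The recomputation confirms every line.

no error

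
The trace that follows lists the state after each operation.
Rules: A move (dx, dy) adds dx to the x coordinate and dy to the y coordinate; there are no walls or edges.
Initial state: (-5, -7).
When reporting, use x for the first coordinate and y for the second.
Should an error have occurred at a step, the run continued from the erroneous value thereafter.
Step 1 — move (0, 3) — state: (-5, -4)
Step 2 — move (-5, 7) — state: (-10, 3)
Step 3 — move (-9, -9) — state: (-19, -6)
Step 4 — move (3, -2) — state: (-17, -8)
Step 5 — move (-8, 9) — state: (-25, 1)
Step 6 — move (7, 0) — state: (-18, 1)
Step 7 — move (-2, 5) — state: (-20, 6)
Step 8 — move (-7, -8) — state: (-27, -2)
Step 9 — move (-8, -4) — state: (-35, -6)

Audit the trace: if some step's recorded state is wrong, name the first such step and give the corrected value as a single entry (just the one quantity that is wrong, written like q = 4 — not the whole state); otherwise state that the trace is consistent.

step 1: x = -5 + (0) = -5, y = -7 + (3) = -4 -> exactly as logged
step 2: x = -5 + (-5) = -10, y = -4 + (7) = 3 -> no discrepancy
step 3: x = -10 + (-9) = -19, y = 3 + (-9) = -6 -> matches
step 4: x = -19 + (3) = -16, y = -6 + (-2) = -8 -> the trace has a different value
Step 4 is the first one off; corrected, x = -16.

step 4, x = -16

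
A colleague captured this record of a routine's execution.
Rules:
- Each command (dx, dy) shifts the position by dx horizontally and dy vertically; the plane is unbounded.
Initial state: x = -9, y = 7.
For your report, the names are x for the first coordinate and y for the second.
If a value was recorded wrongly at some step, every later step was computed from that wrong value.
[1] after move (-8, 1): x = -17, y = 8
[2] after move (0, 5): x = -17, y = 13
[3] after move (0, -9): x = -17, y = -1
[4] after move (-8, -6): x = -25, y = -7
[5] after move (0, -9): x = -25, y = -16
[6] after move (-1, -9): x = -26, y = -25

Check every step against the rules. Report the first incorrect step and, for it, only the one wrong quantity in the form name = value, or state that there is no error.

Recomputing the run from the initial state:
step 1: x = -17, y = 8
step 2: x = -17, y = 13
step 3: x = -17, y = 4
step 4: x = -25, y = -2
step 5: x = -25, y = -11
step 6: x = -26, y = -20
The first disagreement with the record is at step 3, where the value should be y = 4.

step 3, y = 4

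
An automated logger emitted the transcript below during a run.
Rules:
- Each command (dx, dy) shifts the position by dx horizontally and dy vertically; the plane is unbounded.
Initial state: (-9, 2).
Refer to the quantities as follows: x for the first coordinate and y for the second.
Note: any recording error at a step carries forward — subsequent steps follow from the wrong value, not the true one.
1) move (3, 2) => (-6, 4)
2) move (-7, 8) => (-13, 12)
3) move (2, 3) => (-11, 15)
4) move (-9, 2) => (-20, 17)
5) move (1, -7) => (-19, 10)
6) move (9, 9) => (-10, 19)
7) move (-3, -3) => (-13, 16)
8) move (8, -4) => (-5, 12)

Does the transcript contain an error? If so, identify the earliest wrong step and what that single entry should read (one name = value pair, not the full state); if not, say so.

no error

step 1: x = -9 + (3) = -6, y = 2 + (2) = 4 -> checks out
step 2: x = -6 + (-7) = -13, y = 4 + (8) = 12 -> consistent with the transcript
step 3: x = -13 + (2) = -11, y = 12 + (3) = 15 -> in agreement
step 4: x = -11 + (-9) = -20, y = 15 + (2) = 17 -> checks out
step 5: x = -20 + (1) = -19, y = 17 + (-7) = 10 -> consistent with the transcript
step 6: x = -19 + (9) = -10, y = 10 + (9) = 19 -> same as recorded
step 7: x = -10 + (-3) = -13, y = 19 + (-3) = 16 -> verified
step 8: x = -13 + (8) = -5, y = 16 + (-4) = 12 -> matches
Nothing is out of place; the run is error-free.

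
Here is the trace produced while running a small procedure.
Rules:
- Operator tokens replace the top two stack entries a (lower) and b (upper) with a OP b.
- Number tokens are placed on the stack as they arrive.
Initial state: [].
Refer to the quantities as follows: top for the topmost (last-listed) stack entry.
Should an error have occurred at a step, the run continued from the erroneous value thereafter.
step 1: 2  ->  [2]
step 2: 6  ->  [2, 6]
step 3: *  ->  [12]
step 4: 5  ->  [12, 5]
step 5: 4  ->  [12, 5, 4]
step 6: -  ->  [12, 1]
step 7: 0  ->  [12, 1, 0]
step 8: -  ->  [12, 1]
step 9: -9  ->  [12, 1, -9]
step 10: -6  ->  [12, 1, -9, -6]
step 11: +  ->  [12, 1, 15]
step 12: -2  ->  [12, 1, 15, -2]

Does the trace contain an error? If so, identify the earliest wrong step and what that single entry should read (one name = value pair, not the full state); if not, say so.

step 11, top = -15

Step 1: push 2: top = 2 — in agreement.
Step 2: push 6: top = 6 — verified.
Step 3: 2 * 6 = 12 — consistent with the trace.
Step 4: push 5: top = 5 — consistent with the trace.
Step 5: push 4: top = 4 — consistent with the trace.
Step 6: 5 - 4 = 1 — checks out.
Step 7: push 0: top = 0 — no discrepancy.
Step 8: 1 - 0 = 1 — confirmed correct.
Step 9: push -9: top = -9 — agrees with the trace.
Step 10: push -6: top = -6 — matches.
Step 11: -9 + -6 = -15 — the recorded entry deviates here.
So the first discrepancy is step 11, where the right value is top = -15.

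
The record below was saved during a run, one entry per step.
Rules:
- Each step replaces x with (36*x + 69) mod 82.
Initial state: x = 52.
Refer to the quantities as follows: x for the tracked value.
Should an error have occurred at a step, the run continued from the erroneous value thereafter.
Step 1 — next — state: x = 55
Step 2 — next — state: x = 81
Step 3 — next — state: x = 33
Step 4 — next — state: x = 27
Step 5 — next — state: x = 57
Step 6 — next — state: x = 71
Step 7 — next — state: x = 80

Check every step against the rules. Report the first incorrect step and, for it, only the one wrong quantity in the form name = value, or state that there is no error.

step 7, x = 1

step 1: x = (36*52 + 69) mod 82 = 55 -> no discrepancy
step 2: x = (36*55 + 69) mod 82 = 81 -> verified
step 3: x = (36*81 + 69) mod 82 = 33 -> exactly as logged
step 4: x = (36*33 + 69) mod 82 = 27 -> agrees with the record
step 5: x = (36*27 + 69) mod 82 = 57 -> exactly as logged
step 6: x = (36*57 + 69) mod 82 = 71 -> agrees with the record
step 7: x = (36*71 + 69) mod 82 = 1 -> this is not what the record shows
So the first discrepancy is step 7, where the right value is x = 1.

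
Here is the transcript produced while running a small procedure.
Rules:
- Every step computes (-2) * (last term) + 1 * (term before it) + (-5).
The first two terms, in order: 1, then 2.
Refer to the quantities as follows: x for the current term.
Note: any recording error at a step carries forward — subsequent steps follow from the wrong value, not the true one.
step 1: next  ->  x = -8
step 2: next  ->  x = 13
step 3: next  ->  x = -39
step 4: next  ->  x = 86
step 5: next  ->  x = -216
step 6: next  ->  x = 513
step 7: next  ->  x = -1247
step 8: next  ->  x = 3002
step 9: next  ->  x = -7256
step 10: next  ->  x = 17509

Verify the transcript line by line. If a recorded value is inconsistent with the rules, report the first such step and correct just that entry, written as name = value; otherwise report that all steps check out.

no error

1. x = -2*(2) + (1)*(1) + (-5) = -8 (matches)
2. x = -2*(-8) + (1)*(2) + (-5) = 13 (exactly as logged)
3. x = -2*(13) + (1)*(-8) + (-5) = -39 (no discrepancy)
4. x = -2*(-39) + (1)*(13) + (-5) = 86 (consistent with the transcript)
5. x = -2*(86) + (1)*(-39) + (-5) = -216 (consistent with the transcript)
6. x = -2*(-216) + (1)*(86) + (-5) = 513 (exactly as logged)
7. x = -2*(513) + (1)*(-216) + (-5) = -1247 (same as recorded)
8. x = -2*(-1247) + (1)*(513) + (-5) = 3002 (confirmed correct)
9. x = -2*(3002) + (1)*(-1247) + (-5) = -7256 (matches)
10. x = -2*(-7256) + (1)*(3002) + (-5) = 17509 (matches)
No step deviates from the rules.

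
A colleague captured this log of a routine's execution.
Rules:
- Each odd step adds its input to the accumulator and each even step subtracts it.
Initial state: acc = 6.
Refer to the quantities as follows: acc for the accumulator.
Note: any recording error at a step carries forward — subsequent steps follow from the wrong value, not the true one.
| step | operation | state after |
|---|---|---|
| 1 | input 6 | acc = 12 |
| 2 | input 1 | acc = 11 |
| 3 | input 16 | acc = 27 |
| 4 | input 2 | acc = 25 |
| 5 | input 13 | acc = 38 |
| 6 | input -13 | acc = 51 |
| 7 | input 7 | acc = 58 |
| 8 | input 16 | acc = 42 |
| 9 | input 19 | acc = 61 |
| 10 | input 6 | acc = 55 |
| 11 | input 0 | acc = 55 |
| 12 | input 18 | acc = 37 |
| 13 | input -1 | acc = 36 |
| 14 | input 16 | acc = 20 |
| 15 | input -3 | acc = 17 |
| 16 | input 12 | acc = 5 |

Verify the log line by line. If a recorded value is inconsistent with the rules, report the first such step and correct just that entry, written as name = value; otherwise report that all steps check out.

Step 1: acc = 6 + 6 = 12 — confirmed correct.
Step 2: acc = 12 - 1 = 11 — confirmed correct.
Step 3: acc = 11 + 16 = 27 — matches.
Step 4: acc = 27 - 2 = 25 — in agreement.
Step 5: acc = 25 + 13 = 38 — matches.
Step 6: acc = 38 - -13 = 51 — exactly as logged.
Step 7: acc = 51 + 7 = 58 — in agreement.
Step 8: acc = 58 - 16 = 42 — same as recorded.
Step 9: acc = 42 + 19 = 61 — same as recorded.
Step 10: acc = 61 - 6 = 55 — agrees with the log.
Step 11: acc = 55 + 0 = 55 — exactly as logged.
Step 12: acc = 55 - 18 = 37 — verified.
Step 13: acc = 37 + -1 = 36 — in agreement.
Step 14: acc = 36 - 16 = 20 — confirmed correct.
Step 15: acc = 20 + -3 = 17 — exactly as logged.
Step 16: acc = 17 - 12 = 5 — verified.
The whole run recomputes cleanly — no discrepancies.

no error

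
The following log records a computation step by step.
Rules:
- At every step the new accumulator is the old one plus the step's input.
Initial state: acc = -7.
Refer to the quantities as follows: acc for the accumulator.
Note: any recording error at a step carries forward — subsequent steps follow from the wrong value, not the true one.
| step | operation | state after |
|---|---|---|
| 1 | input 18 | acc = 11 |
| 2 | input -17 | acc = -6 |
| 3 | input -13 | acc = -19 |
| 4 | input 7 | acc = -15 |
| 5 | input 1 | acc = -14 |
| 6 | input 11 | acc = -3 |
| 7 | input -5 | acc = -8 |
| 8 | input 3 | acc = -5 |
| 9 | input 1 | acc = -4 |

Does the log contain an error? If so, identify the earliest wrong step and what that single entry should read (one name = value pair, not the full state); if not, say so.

step 1: acc = -7 + 18 = 11 -> in agreement
step 2: acc = 11 + -17 = -6 -> checks out
step 3: acc = -6 + -13 = -19 -> no discrepancy
step 4: acc = -19 + 7 = -12 -> the recorded entry deviates here
So the first discrepancy is step 4, where the right value is acc = -12.

step 4, acc = -12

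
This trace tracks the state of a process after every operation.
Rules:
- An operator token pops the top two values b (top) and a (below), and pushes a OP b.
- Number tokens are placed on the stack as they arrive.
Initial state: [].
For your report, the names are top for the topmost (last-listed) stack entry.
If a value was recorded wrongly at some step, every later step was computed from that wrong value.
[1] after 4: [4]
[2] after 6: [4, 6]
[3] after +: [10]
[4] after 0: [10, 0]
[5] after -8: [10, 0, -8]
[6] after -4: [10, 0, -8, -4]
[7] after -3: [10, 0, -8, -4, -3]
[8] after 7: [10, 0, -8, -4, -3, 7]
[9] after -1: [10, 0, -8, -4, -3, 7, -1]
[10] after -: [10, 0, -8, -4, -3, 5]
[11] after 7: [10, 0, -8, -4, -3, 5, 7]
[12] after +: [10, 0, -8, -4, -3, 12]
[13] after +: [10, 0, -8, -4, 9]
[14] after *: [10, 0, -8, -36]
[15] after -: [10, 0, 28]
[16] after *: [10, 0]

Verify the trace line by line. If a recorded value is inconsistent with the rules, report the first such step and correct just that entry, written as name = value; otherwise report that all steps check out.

step 10, top = 8

Recomputing the run from the initial state:
step 1: [4]
step 2: [4, 6]
step 3: [10]
step 4: [10, 0]
step 5: [10, 0, -8]
step 6: [10, 0, -8, -4]
step 7: [10, 0, -8, -4, -3]
step 8: [10, 0, -8, -4, -3, 7]
step 9: [10, 0, -8, -4, -3, 7, -1]
step 10: [10, 0, -8, -4, -3, 8]
step 11: [10, 0, -8, -4, -3, 8, 7]
step 12: [10, 0, -8, -4, -3, 15]
step 13: [10, 0, -8, -4, 12]
step 14: [10, 0, -8, -48]
step 15: [10, 0, 40]
step 16: [10, 0]
The first disagreement with the trace is at step 10, where the value should be top = 8.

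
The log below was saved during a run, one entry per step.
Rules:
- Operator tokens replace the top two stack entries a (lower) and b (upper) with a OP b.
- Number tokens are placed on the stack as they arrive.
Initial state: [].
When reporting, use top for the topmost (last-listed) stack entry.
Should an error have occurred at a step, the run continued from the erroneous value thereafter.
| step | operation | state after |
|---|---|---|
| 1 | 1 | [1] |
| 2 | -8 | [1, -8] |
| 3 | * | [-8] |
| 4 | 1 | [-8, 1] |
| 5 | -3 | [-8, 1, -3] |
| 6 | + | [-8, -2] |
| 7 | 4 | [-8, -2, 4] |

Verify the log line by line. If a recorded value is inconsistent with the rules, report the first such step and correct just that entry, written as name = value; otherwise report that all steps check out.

no error

Step 1: push 1: top = 1 — matches.
Step 2: push -8: top = -8 — checks out.
Step 3: 1 * -8 = -8 — in agreement.
Step 4: push 1: top = 1 — consistent with the log.
Step 5: push -3: top = -3 — in agreement.
Step 6: 1 + -3 = -2 — agrees with the log.
Step 7: push 4: top = 4 — matches.
Every step is consistent.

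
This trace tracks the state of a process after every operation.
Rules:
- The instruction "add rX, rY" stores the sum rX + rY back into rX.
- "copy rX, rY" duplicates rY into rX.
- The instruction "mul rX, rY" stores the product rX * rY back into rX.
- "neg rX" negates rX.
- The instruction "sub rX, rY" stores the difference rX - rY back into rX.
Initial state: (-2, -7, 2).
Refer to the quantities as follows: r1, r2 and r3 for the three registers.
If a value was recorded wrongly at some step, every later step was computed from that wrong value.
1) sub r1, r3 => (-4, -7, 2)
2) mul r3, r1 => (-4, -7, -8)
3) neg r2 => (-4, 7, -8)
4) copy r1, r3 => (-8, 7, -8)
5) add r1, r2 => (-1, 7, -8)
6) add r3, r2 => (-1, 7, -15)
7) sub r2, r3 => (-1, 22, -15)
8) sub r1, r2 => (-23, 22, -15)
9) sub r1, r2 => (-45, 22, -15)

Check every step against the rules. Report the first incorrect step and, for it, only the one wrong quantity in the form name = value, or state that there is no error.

step 6, r3 = -1

step 1: r1 = -2 - 2 = -4 -> matches
step 2: r3 = 2 * -4 = -8 -> exactly as logged
step 3: r2 = -(-7) = 7 -> no discrepancy
step 4: r1 = -8 -> exactly as logged
step 5: r1 = -8 + 7 = -1 -> in agreement
step 6: r3 = -8 + 7 = -1 -> a discrepancy with the trace
Step 6 is the first one off; corrected, r3 = -1.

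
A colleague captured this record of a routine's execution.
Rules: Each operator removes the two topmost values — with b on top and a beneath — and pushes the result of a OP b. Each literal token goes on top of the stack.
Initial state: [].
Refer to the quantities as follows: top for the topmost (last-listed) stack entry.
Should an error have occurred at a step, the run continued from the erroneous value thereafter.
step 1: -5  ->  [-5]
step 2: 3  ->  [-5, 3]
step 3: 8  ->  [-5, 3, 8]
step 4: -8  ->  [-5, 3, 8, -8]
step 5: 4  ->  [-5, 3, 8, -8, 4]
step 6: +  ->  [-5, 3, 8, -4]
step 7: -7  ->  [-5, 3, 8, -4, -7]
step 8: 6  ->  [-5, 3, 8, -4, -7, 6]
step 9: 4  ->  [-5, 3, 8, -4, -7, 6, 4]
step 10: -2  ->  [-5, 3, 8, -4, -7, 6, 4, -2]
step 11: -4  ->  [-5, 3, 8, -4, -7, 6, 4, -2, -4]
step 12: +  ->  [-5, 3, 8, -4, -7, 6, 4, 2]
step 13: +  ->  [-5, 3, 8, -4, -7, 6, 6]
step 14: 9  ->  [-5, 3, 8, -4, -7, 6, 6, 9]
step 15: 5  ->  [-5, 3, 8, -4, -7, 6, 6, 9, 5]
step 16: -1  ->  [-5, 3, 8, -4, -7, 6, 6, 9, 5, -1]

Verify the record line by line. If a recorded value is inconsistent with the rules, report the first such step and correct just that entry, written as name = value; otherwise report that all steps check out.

1. push -5: top = -5 (matches)
2. push 3: top = 3 (consistent with the record)
3. push 8: top = 8 (no discrepancy)
4. push -8: top = -8 (confirmed correct)
5. push 4: top = 4 (same as recorded)
6. -8 + 4 = -4 (in agreement)
7. push -7: top = -7 (same as recorded)
8. push 6: top = 6 (consistent with the record)
9. push 4: top = 4 (no discrepancy)
10. push -2: top = -2 (matches)
11. push -4: top = -4 (matches)
12. -2 + -4 = -6 (the record disagrees here)
So the first discrepancy is step 12, where the right value is top = -6.

step 12, top = -6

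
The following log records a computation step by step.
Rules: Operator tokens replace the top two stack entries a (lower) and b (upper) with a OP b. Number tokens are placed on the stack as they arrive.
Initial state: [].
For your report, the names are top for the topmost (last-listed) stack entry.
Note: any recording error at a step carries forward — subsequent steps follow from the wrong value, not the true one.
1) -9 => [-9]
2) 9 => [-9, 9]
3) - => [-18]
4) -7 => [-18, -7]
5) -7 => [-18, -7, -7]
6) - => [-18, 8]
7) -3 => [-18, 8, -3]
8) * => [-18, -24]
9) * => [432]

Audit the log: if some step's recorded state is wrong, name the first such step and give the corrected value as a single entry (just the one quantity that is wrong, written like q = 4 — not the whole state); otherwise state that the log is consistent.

Step 1: push -9: top = -9 — matches.
Step 2: push 9: top = 9 — consistent with the log.
Step 3: -9 - 9 = -18 — agrees with the log.
Step 4: push -7: top = -7 — matches.
Step 5: push -7: top = -7 — consistent with the log.
Step 6: -7 - -7 = 0 — first mismatch against the log.
The earliest wrong entry is at step 6: it should read top = 0.

step 6, top = 0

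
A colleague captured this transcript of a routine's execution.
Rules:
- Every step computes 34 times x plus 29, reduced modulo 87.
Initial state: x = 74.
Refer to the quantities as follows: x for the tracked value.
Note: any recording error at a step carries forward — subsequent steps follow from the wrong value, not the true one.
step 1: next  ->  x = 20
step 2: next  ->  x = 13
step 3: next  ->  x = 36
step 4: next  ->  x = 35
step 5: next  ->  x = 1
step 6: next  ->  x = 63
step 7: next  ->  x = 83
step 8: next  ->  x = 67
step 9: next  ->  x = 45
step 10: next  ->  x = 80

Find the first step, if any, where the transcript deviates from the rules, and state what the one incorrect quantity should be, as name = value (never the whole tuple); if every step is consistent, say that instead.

step 1, x = 22

Step 1: x = (34*74 + 29) mod 87 = 22 — the entry is off here.
The earliest wrong entry is at step 1: it should read x = 22.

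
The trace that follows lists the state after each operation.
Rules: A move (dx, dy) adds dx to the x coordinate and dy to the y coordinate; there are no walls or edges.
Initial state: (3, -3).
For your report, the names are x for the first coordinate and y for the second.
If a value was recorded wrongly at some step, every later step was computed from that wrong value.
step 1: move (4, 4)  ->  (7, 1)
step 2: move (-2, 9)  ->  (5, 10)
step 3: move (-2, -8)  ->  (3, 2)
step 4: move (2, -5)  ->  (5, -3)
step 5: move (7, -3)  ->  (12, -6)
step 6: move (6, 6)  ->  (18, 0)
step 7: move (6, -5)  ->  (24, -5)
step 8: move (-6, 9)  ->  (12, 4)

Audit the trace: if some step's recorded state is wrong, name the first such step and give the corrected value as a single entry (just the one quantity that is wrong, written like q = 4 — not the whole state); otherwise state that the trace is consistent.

1. x = 3 + (4) = 7, y = -3 + (4) = 1 (exactly as logged)
2. x = 7 + (-2) = 5, y = 1 + (9) = 10 (agrees with the trace)
3. x = 5 + (-2) = 3, y = 10 + (-8) = 2 (no discrepancy)
4. x = 3 + (2) = 5, y = 2 + (-5) = -3 (same as recorded)
5. x = 5 + (7) = 12, y = -3 + (-3) = -6 (checks out)
6. x = 12 + (6) = 18, y = -6 + (6) = 0 (verified)
7. x = 18 + (6) = 24, y = 0 + (-5) = -5 (in agreement)
8. x = 24 + (-6) = 18, y = -5 + (9) = 4 (the trace has a different value)
That makes step 8 the first incorrect line — x = 18 is what it should show.

step 8, x = 18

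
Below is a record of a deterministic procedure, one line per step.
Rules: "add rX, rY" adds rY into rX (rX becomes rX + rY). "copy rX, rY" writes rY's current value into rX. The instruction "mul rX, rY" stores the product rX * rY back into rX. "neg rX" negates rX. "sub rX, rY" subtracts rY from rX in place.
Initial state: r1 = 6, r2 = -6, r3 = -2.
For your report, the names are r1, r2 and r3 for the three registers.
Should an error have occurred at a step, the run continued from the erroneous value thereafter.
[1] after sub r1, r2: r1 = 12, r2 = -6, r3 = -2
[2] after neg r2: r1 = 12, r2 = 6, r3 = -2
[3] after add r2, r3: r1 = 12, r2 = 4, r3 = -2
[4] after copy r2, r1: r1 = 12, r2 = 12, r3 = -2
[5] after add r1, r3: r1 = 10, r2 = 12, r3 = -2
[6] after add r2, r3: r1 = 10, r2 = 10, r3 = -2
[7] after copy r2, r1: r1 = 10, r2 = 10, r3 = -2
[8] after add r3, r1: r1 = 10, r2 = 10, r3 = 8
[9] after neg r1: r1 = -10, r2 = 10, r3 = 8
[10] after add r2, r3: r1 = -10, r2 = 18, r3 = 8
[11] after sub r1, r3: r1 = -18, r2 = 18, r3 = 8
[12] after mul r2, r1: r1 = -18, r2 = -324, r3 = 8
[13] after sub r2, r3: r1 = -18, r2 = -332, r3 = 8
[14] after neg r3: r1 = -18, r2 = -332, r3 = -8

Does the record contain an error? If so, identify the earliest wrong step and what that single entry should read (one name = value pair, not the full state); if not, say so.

Recomputing the run from the initial state:
step 1: r1 = 12, r2 = -6, r3 = -2
step 2: r1 = 12, r2 = 6, r3 = -2
step 3: r1 = 12, r2 = 4, r3 = -2
step 4: r1 = 12, r2 = 12, r3 = -2
step 5: r1 = 10, r2 = 12, r3 = -2
step 6: r1 = 10, r2 = 10, r3 = -2
step 7: r1 = 10, r2 = 10, r3 = -2
step 8: r1 = 10, r2 = 10, r3 = 8
step 9: r1 = -10, r2 = 10, r3 = 8
step 10: r1 = -10, r2 = 18, r3 = 8
step 11: r1 = -18, r2 = 18, r3 = 8
step 12: r1 = -18, r2 = -324, r3 = 8
step 13: r1 = -18, r2 = -332, r3 = 8
step 14: r1 = -18, r2 = -332, r3 = -8
This matches the record at every step.

no error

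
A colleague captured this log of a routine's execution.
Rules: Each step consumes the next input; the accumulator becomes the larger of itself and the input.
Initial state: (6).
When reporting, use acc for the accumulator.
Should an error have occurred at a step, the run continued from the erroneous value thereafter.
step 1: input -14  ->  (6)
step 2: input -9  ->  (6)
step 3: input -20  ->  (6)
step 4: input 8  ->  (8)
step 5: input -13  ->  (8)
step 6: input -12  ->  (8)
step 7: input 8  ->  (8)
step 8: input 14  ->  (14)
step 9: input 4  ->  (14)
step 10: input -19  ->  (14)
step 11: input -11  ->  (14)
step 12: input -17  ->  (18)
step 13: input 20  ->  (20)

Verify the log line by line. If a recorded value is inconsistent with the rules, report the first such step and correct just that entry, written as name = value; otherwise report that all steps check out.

step 12, acc = 14

Recomputing the run from the initial state:
step 1: acc = 6
step 2: acc = 6
step 3: acc = 6
step 4: acc = 8
step 5: acc = 8
step 6: acc = 8
step 7: acc = 8
step 8: acc = 14
step 9: acc = 14
step 10: acc = 14
step 11: acc = 14
step 12: acc = 14
step 13: acc = 20
The first disagreement with the log is at step 12, where the value should be acc = 14.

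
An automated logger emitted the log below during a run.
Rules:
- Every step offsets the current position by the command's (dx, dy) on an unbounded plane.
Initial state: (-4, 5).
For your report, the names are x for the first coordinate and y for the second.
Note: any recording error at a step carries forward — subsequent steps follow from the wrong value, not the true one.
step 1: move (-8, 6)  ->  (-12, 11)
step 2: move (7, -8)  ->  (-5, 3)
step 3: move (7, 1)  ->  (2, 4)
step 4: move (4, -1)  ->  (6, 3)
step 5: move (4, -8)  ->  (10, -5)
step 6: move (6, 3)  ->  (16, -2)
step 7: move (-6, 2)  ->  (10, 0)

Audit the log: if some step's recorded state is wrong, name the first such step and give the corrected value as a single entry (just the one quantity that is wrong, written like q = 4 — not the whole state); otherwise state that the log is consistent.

Recomputing the run from the initial state:
step 1: x = -12, y = 11
step 2: x = -5, y = 3
step 3: x = 2, y = 4
step 4: x = 6, y = 3
step 5: x = 10, y = -5
step 6: x = 16, y = -2
step 7: x = 10, y = 0
This matches the log at every step.

no error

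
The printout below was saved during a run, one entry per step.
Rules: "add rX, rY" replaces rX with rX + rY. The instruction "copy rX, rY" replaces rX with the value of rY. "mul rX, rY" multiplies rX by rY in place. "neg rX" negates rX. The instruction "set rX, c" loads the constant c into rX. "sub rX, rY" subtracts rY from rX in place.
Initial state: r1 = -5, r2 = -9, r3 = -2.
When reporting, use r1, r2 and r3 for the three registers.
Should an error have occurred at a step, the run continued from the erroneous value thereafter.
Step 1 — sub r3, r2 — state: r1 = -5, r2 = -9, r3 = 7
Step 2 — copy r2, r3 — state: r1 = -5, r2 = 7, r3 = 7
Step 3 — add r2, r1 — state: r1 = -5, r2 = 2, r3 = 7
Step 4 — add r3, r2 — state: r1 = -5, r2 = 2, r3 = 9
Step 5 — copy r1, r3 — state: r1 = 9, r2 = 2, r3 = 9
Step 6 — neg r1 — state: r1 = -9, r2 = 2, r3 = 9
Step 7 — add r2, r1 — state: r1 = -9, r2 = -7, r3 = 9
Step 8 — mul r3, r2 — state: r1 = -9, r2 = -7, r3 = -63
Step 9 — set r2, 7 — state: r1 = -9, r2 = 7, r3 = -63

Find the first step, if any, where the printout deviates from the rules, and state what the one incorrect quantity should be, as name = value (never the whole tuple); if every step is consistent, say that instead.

Recomputing the run from the initial state:
step 1: r1 = -5, r2 = -9, r3 = 7
step 2: r1 = -5, r2 = 7, r3 = 7
step 3: r1 = -5, r2 = 2, r3 = 7
step 4: r1 = -5, r2 = 2, r3 = 9
step 5: r1 = 9, r2 = 2, r3 = 9
step 6: r1 = -9, r2 = 2, r3 = 9
step 7: r1 = -9, r2 = -7, r3 = 9
step 8: r1 = -9, r2 = -7, r3 = -63
step 9: r1 = -9, r2 = 7, r3 = -63
This matches the printout at every step.

no error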